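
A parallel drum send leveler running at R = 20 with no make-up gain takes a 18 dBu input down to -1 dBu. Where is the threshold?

-2 dBu

Gain reduction = 18 − (-1) = 19 dB; output overshoot = GR / (R − 1) = 19 / 19 = 1 dB.
Threshold = output − output overshoot = -1 − 1 = -2 dBu.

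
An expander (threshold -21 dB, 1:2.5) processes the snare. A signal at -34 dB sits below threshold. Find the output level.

Below threshold, a 1:2.5 expander applies gain = (2.5−1)×(T − x) of attenuation.
(2.5−1) × 13 = 19.5 dB, so output = -34 − 19.5 = -53.5 dB.

-53.5 dB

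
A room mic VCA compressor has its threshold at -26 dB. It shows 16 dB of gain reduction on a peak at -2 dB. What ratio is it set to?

3:1

Input overshoot = -2 − (-26) = 24 dB.
Output overshoot = 24 − 16 = 8 dB.
Ratio = input overshoot / output overshoot = 24 / 8 = 3.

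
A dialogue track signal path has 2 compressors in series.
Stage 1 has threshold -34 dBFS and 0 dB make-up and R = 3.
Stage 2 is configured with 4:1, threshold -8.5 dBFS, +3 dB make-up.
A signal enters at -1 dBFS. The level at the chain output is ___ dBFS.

-20 dBFS

Stage 1: -1 dBFS is 33 dB over -34 dBFS; at 3:1 that becomes 11 dB over, giving -23 dBFS.
Stage 2: -23 dBFS ≤ -8.5 dBFS, so stage 2 doesn't engage; make-up brings it to -20 dBFS.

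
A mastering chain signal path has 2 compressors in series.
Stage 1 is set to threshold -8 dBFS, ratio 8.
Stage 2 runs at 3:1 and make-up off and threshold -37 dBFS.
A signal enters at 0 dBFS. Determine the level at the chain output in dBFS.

-27 dBFS

Stage 1: overshoot 8 dB → 8/8 = 1 dB → -7 dBFS.
Stage 2: -7 dBFS is 30 dB over -37 dBFS; at 3:1 that becomes 10 dB over, giving -27 dBFS.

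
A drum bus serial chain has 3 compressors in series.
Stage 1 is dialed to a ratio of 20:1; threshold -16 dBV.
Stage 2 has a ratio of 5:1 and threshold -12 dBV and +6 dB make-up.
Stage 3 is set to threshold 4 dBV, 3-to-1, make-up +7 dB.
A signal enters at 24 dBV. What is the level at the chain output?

-1 dBV

Stage 1: 40 dB above -16 dBV, reduced 20:1 to 2 dB above → -14 dBV.
Stage 2: -14 dBV ≤ -12 dBV, so stage 2 doesn't engage; make-up brings it to -8 dBV.
Stage 3: -8 dBV ≤ 4 dBV, so stage 3 doesn't engage; make-up brings it to -1 dBV.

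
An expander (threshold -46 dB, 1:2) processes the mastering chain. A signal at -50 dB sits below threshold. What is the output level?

-54 dB

Below threshold, a 1:2 expander applies gain = (2−1)×(T − x) of attenuation.
(2−1) × 4 = 4 dB, so output = -50 − 4 = -54 dB.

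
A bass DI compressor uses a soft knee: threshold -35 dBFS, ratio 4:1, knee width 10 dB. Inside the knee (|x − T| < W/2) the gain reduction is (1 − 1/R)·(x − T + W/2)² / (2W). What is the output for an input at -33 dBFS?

x − T + W/2 = -33 − (-35) + 5 = 7.
GR = (1 − 1/4) × 7² / 20 = 0.75 × 49 / 20 = 1.8375 dB.
Output = -33 − 1.8375 = -34.8375 dBFS.

-34.8375 dBFS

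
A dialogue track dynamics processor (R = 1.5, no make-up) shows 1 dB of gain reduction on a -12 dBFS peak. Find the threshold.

-15 dBFS

Gain reduction = -12 − (-13) = 1 dB; output overshoot = GR / (R − 1) = 1 / 0.5 = 2 dB.
Threshold = output − output overshoot = -13 − 2 = -15 dBFS.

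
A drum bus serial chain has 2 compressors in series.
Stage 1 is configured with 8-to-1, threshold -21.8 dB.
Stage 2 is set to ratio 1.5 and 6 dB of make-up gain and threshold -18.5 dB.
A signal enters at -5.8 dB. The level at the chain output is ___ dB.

-13.8 dB

Stage 1: -5.8 dB is 16 dB over -21.8 dB; at 8:1 that becomes 2 dB over, giving -19.8 dB.
Stage 2: -19.8 dB ≤ -18.5 dB, so stage 2 doesn't engage; make-up brings it to -13.8 dB.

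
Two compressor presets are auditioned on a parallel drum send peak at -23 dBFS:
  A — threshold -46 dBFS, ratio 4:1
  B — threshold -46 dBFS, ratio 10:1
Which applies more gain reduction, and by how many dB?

B, by 3.45 dB

A: overshoot 23 dB → output overshoot 5.75 dB → GR 17.25 dB.
B: overshoot 23 dB → output overshoot 2.3 dB → GR 20.7 dB.
Difference: 3.45 dB in favour of B.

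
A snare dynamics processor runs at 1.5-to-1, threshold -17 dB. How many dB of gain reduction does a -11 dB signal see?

2 dB

The signal is 6 dB above threshold.
A 1.5:1 ratio leaves 4 dB of that excess.
Gain reduction = 6 − 4 = 2 dB.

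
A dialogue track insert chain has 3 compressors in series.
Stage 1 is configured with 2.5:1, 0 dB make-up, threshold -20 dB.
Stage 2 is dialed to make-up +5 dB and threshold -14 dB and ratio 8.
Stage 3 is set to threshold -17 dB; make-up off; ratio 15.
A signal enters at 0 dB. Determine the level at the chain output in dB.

Stage 1: 20 dB above -20 dB, reduced 2.5:1 to 8 dB above → -12 dB.
Stage 2: 2 dB above -14 dB, reduced 8:1 to 0.25 dB above → -13.75 dB; +5 dB make-up → -8.75 dB.
Stage 3: -8.75 dB is 8.25 dB over -17 dB; at 15:1 that becomes 0.55 dB over, giving -16.45 dB.

-16.45 dB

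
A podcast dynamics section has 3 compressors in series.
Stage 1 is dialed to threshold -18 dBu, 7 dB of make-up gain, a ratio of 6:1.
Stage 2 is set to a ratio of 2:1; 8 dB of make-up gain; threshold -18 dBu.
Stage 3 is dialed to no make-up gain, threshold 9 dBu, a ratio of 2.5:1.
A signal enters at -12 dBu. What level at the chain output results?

-6 dBu

Stage 1: overshoot 6 dB → 6/6 = 1 dB → -17 dBu; +7 dB make-up → -10 dBu.
Stage 2: overshoot 8 dB → 8/2 = 4 dB → -14 dBu; +8 dB make-up → -6 dBu.
Stage 3: -6 dBu ≤ 9 dBu, so stage 3 doesn't engage; output -6 dBu.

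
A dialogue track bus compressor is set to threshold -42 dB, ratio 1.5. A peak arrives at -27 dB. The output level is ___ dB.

-32 dB

Overshoot: -27 − (-42) = 15 dB.
1.5:1 compression reduces that to 15/1.5 = 10 dB over.
So the level is -42 + 10 = -32 dB.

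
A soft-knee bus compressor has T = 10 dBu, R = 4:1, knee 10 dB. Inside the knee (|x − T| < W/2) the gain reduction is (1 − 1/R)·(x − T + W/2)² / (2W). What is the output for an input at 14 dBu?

10.9625 dBu

x − T + W/2 = 14 − 10 + 5 = 9.
GR = (1 − 1/4) × 9² / 20 = 0.75 × 81 / 20 = 3.0375 dB.
Output = 14 − 3.0375 = 10.9625 dBu.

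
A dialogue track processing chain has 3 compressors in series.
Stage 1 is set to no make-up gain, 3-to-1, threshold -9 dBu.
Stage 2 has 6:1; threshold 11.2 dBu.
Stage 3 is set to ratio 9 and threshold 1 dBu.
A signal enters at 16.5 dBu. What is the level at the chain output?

-0.5 dBu

Stage 1: 25.5 dB above -9 dBu, reduced 3:1 to 8.5 dB above → -0.5 dBu.
Stage 2: -0.5 dBu ≤ 11.2 dBu, so stage 2 doesn't engage; output -0.5 dBu.
Stage 3: below threshold (-0.5 ≤ 1); passes unchanged; output -0.5 dBu.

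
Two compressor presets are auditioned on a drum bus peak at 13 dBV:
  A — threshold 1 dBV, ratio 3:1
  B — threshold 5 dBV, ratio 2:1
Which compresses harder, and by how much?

A, by 4 dB

A: 12 dB over, compressed to 4 dB over, so 8 dB of GR.
B: 8 dB over, compressed to 4 dB over, so 4 dB of GR.
Difference: 4 dB in favour of A.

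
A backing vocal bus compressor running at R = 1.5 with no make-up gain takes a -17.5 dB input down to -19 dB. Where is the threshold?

-22 dB

Input is 4.5 dB above T (since output overshoot × R = input overshoot: (-19 − T)·1.5 = -17.5 − T gives T = -22 dB).
Check: -22 + (-17.5 − (-22))/1.5 = -22 + 3 = -19 dB. ✓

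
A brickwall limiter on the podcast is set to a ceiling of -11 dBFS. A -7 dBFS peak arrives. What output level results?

A brickwall limiter is an ∞:1 compressor: any input above the ceiling is clamped to -11 dBFS.

-11 dBFS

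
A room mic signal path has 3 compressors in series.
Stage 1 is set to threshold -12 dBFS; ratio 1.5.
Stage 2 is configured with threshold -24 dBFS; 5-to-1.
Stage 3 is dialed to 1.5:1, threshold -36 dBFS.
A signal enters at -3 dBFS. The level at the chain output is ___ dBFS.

-25.6 dBFS

Stage 1: -3 dBFS is 9 dB over -12 dBFS; at 1.5:1 that becomes 6 dB over, giving -6 dBFS.
Stage 2: -6 dBFS is 18 dB over -24 dBFS; at 5:1 that becomes 3.6 dB over, giving -20.4 dBFS.
Stage 3: 15.6 dB above -36 dBFS, reduced 1.5:1 to 10.4 dB above → -25.6 dBFS.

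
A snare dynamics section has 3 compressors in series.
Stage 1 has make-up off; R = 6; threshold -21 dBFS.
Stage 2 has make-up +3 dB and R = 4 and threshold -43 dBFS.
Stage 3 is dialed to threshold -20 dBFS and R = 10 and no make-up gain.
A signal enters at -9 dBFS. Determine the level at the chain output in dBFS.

Stage 1: -9 dBFS is 12 dB over -21 dBFS; at 6:1 that becomes 2 dB over, giving -19 dBFS.
Stage 2: overshoot 24 dB → 24/4 = 6 dB → -37 dBFS; +3 dB make-up → -34 dBFS.
Stage 3: -34 dBFS ≤ -20 dBFS, so stage 3 doesn't engage; output -34 dBFS.

-34 dBFS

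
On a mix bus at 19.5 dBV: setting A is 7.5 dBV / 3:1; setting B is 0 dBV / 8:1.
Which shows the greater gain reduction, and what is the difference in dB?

B, by 9.0625 dB

A: overshoot 12 dB → output overshoot 4 dB → GR 8 dB.
B: overshoot 19.5 dB → output overshoot 2.4375 dB → GR 17.0625 dB.
B applies 9.0625 dB more gain reduction.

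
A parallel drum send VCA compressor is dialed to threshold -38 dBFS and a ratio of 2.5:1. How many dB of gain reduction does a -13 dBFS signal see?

Overshoot = -13 − (-38) = 25 dB.
At 2.5:1, output sits 25/2.5 = 10 dB above threshold.
GR = overshoot in − overshoot out = 25 − 10 = 15 dB.

15 dB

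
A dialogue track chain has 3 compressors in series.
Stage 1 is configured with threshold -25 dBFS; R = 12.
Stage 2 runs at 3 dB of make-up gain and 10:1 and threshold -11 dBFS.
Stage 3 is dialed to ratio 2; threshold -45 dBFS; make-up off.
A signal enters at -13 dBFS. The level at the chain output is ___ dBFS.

-33 dBFS

Stage 1: 12 dB above -25 dBFS, reduced 12:1 to 1 dB above → -24 dBFS.
Stage 2: below threshold (-24 ≤ -11); passes unchanged; make-up brings it to -21 dBFS.
Stage 3: overshoot 24 dB → 24/2 = 12 dB → -33 dBFS.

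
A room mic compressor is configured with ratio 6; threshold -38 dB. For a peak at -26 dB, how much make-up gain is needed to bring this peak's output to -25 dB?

11 dB

The peak compresses to -38 + 12/6 = -36 dB.
To reach -25 dB requires -25 − (-36) = 11 dB of make-up.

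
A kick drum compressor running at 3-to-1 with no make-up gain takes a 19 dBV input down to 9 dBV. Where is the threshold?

4 dBV

Gain reduction = 19 − 9 = 10 dB; output overshoot = GR / (R − 1) = 10 / 2 = 5 dB.
Threshold = output − output overshoot = 9 − 5 = 4 dBV.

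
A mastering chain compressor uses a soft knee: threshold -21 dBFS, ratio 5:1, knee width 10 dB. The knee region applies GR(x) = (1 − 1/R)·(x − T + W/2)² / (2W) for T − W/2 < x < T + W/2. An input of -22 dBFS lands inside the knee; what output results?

-22.64 dBFS

x − T + W/2 = -22 − (-21) + 5 = 4.
GR = (1 − 1/5) × 4² / 20 = 0.8 × 16 / 20 = 0.64 dB.
Output = -22 − 0.64 = -22.64 dBFS.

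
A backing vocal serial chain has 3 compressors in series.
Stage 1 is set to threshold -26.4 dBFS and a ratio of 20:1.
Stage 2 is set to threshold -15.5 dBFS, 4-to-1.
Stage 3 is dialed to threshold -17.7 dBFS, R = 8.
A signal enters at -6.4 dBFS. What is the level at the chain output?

Stage 1: 20 dB above -26.4 dBFS, reduced 20:1 to 1 dB above → -25.4 dBFS.
Stage 2: -25.4 dBFS ≤ -15.5 dBFS, so stage 2 doesn't engage; output -25.4 dBFS.
Stage 3: -25.4 dBFS ≤ -17.7 dBFS, so stage 3 doesn't engage; output -25.4 dBFS.

-25.4 dBFS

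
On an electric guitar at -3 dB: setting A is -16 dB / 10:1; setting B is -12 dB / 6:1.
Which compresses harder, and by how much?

A: GR = 13 − 13/10 = 11.7 dB.
B: GR = 9 − 9/6 = 7.5 dB.
Difference: 4.2 dB in favour of A.

A, by 4.2 dB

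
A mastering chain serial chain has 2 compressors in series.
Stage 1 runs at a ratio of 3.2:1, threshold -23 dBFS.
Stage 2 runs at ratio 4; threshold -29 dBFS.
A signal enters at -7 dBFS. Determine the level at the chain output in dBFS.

-26.25 dBFS

Stage 1: -7 dBFS is 16 dB over -23 dBFS; at 3.2:1 that becomes 5 dB over, giving -18 dBFS.
Stage 2: 11 dB above -29 dBFS, reduced 4:1 to 2.75 dB above → -26.25 dBFS.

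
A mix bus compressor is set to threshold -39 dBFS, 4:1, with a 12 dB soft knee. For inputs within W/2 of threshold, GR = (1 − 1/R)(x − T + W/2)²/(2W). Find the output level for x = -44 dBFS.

x − T + W/2 = -44 − (-39) + 6 = 1.
GR = (1 − 1/4) × 1² / 24 = 0.75 × 1 / 24 = 0.03125 dB.
Output = -44 − 0.03125 = -44.03125 dBFS.

-44.03125 dBFS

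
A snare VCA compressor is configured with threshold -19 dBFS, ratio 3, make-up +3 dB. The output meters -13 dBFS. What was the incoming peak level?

Remove make-up: -13 − 3 = -16 dBFS.
Post-compression overshoot = -16 − (-19) = 3 dB.
Input overshoot = R × output overshoot = 9 dB → input = -19 + 9 = -10 dBFS.

-10 dBFS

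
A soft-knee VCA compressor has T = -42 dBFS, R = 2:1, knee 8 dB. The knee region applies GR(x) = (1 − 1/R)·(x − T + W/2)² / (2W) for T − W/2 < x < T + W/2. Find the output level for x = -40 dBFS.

x − T + W/2 = -40 − (-42) + 4 = 6.
GR = (1 − 1/2) × 6² / 16 = 0.5 × 36 / 16 = 1.125 dB.
Output = -40 − 1.125 = -41.125 dBFS.

-41.125 dBFS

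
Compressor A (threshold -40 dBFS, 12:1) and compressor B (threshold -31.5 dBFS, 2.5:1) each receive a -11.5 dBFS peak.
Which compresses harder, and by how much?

A: overshoot 28.5 dB → output overshoot 2.375 dB → GR 26.125 dB.
B: overshoot 20 dB → output overshoot 8 dB → GR 12 dB.
Difference: 14.125 dB in favour of A.

A, by 14.125 dB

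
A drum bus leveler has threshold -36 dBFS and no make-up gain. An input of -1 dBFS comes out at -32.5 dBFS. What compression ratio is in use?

10:1

Input overshoot = -1 − (-36) = 35 dB; output overshoot = -32.5 − (-36) = 3.5 dB.
Ratio = 35 / 3.5 = 10.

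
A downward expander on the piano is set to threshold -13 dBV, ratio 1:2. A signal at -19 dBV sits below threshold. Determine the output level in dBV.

Below threshold, a 1:2 expander applies gain = (2−1)×(T − x) of attenuation.
(2−1) × 6 = 6 dB, so output = -19 − 6 = -25 dBV.

-25 dBV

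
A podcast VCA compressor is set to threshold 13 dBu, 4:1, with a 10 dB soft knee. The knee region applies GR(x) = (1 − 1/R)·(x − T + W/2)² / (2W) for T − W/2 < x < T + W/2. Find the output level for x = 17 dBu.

13.9625 dBu

x − T + W/2 = 17 − 13 + 5 = 9.
GR = (1 − 1/4) × 9² / 20 = 0.75 × 81 / 20 = 3.0375 dB.
Output = 17 − 3.0375 = 13.9625 dBu.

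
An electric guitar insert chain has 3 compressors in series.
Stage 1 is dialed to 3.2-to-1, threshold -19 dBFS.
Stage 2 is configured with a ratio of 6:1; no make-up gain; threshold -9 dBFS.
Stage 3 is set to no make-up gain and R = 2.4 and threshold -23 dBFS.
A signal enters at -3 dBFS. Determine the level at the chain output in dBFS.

Stage 1: overshoot 16 dB → 16/3.2 = 5 dB → -14 dBFS.
Stage 2: below threshold (-14 ≤ -9); passes unchanged; output -14 dBFS.
Stage 3: overshoot 9 dB → 9/2.4 = 3.75 dB → -19.25 dBFS.

-19.25 dBFS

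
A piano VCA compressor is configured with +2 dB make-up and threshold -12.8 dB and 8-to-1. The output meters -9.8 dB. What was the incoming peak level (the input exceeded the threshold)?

Before make-up, the level was -9.8 − 2 = -11.8 dB.
Post-compression overshoot = -11.8 − (-12.8) = 1 dB.
Before 8:1 compression the overshoot was 1 × 8 = 8 dB, so input = -12.8 + 8 = -4.8 dB.

-4.8 dB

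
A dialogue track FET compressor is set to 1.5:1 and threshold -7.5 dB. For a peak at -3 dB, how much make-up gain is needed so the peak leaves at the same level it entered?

Without make-up, output = threshold + overshoot/1.5 = -7.5 + 3 = -4.5 dB.
Gap to target: 1.5 dB.

1.5 dB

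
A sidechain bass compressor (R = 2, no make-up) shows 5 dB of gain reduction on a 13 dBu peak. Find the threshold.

Let T be the threshold. Output overshoot = (input overshoot)/R, so 8 − T = (13 − T)/2.
2·(8 − T) = 13 − T → 1·T = 16 − 13 = 3.
T = 3/1 = 3 dBu.

3 dBu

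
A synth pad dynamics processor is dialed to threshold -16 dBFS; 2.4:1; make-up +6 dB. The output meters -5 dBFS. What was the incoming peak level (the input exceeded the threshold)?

Remove make-up: -5 − 6 = -11 dBFS.
Post-compression overshoot = -11 − (-16) = 5 dB.
Input overshoot = R × output overshoot = 12 dB → input = -16 + 12 = -4 dBFS.

-4 dBFS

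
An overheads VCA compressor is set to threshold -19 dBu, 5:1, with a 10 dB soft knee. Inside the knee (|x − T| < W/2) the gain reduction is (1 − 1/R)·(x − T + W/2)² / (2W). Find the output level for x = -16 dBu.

-18.56 dBu

x − T + W/2 = -16 − (-19) + 5 = 8.
GR = (1 − 1/5) × 8² / 20 = 0.8 × 64 / 20 = 2.56 dB.
Output = -16 − 2.56 = -18.56 dBu.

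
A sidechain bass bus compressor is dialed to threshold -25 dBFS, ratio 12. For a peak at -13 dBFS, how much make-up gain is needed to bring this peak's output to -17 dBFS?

7 dB

Overshoot 12 dB → 12/12 = 1 dB after compression, so the compressed level is -25 + 1 = -24 dBFS.
Make-up = target − compressed = -17 − (-24) = 7 dB.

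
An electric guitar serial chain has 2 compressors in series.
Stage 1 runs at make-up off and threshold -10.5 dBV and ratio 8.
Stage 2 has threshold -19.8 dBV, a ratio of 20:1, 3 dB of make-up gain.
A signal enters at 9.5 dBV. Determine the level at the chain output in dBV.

-16.21 dBV

Stage 1: 20 dB above -10.5 dBV, reduced 8:1 to 2.5 dB above → -8 dBV.
Stage 2: 11.8 dB above -19.8 dBV, reduced 20:1 to 0.59 dB above → -19.21 dBV; +3 dB make-up → -16.21 dBV.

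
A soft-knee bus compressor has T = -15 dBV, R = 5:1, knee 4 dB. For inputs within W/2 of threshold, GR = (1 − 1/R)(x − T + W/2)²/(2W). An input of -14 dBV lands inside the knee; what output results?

-14.9 dBV

x − T + W/2 = -14 − (-15) + 2 = 3.
GR = (1 − 1/5) × 3² / 8 = 0.8 × 9 / 8 = 0.9 dB.
Output = -14 − 0.9 = -14.9 dBV.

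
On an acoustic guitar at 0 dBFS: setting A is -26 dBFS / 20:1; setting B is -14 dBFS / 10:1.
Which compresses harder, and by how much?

A: GR = 26 − 26/20 = 24.7 dB.
B: GR = 14 − 14/10 = 12.6 dB.
A reduces 12.1 dB more.

A, by 12.1 dB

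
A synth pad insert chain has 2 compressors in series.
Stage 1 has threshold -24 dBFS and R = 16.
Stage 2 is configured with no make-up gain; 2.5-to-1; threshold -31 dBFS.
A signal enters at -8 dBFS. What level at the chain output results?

-27.8 dBFS

Stage 1: 16 dB above -24 dBFS, reduced 16:1 to 1 dB above → -23 dBFS.
Stage 2: 8 dB above -31 dBFS, reduced 2.5:1 to 3.2 dB above → -27.8 dBFS.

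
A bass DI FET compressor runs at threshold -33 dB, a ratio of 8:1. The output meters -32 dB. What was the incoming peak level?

The compressed level sits -32 − (-33) = 1 dB over threshold.
Undo the ratio: input overshoot = 1 × 8 = 8 dB, giving input = -25 dB.

-25 dB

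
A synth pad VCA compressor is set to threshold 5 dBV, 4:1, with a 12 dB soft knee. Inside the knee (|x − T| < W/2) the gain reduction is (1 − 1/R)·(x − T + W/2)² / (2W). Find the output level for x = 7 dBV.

5 dBV

x − T + W/2 = 7 − 5 + 6 = 8.
GR = (1 − 1/4) × 8² / 24 = 0.75 × 64 / 24 = 2 dB.
Output = 7 − 2 = 5 dBV.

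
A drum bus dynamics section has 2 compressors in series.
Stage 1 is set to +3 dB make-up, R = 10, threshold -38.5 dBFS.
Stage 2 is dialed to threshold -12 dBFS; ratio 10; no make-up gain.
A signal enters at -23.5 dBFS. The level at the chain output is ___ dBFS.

Stage 1: -23.5 dBFS is 15 dB over -38.5 dBFS; at 10:1 that becomes 1.5 dB over, giving -37 dBFS; +3 dB make-up → -34 dBFS.
Stage 2: -34 dBFS ≤ -12 dBFS, so stage 2 doesn't engage; output -34 dBFS.

-34 dBFS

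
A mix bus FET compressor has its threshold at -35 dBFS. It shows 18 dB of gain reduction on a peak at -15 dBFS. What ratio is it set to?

10:1

Input overshoot = -15 − (-35) = 20 dB.
Output overshoot = 20 − 18 = 2 dB.
Ratio = input overshoot / output overshoot = 20 / 2 = 10.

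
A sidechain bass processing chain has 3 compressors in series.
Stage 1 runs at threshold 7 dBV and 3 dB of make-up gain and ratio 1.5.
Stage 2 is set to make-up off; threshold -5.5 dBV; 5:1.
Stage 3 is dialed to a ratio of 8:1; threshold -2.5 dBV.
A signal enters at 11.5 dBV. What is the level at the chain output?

-2.4125 dBV

Stage 1: 4.5 dB above 7 dBV, reduced 1.5:1 to 3 dB above → 10 dBV; +3 dB make-up → 13 dBV.
Stage 2: 18.5 dB above -5.5 dBV, reduced 5:1 to 3.7 dB above → -1.8 dBV.
Stage 3: -1.8 dBV is 0.7 dB over -2.5 dBV; at 8:1 that becomes 0.0875 dB over, giving -2.4125 dBV.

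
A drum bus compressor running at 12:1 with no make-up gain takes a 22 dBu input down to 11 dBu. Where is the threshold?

10 dBu

Input is 12 dB above T (since output overshoot × R = input overshoot: (11 − T)·12 = 22 − T gives T = 10 dBu).
Check: 10 + (22 − 10)/12 = 10 + 1 = 11 dBu. ✓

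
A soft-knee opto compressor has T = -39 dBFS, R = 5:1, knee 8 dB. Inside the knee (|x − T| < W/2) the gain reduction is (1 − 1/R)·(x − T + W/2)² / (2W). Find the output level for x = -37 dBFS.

-38.8 dBFS

x − T + W/2 = -37 − (-39) + 4 = 6.
GR = (1 − 1/5) × 6² / 16 = 0.8 × 36 / 16 = 1.8 dB.
Output = -37 − 1.8 = -38.8 dBFS.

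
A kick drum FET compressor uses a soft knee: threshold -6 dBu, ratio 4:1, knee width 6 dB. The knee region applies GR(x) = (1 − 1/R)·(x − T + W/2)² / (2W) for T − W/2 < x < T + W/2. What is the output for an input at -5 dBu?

x − T + W/2 = -5 − (-6) + 3 = 4.
GR = (1 − 1/4) × 4² / 12 = 0.75 × 16 / 12 = 1 dB.
Output = -5 − 1 = -6 dBu.

-6 dBu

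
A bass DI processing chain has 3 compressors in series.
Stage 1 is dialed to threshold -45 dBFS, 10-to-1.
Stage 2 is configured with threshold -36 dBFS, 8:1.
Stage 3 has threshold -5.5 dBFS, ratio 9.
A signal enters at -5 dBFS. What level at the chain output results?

Stage 1: overshoot 40 dB → 40/10 = 4 dB → -41 dBFS.
Stage 2: -41 dBFS is at or below the -36 dBFS threshold — no compression; output -41 dBFS.
Stage 3: -41 dBFS ≤ -5.5 dBFS, so stage 3 doesn't engage; output -41 dBFS.

-41 dBFS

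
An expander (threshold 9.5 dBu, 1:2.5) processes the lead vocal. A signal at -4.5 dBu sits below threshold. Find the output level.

Undershoot = 9.5 − (-4.5) = 14 dB.
At 1:2.5, that expands to 35 dB under threshold.
Output = 9.5 − 35 = -25.5 dBu.

-25.5 dBu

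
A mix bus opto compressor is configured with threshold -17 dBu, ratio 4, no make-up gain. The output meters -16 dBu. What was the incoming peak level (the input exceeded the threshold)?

-13 dBu

Post-compression overshoot = -16 − (-17) = 1 dB.
Undo the ratio: input overshoot = 1 × 4 = 4 dB, giving input = -13 dBu.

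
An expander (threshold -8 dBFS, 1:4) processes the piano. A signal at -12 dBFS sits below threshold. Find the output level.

The input is 4 dB below the -8 dBFS threshold.
A 1:4 expander multiplies undershoot by 4: 4 × 4 = 16 dB below threshold.
Output = -8 − 16 = -24 dBFS.

-24 dBFS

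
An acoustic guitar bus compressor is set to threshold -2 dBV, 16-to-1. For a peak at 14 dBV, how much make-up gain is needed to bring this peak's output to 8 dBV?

Overshoot 16 dB → 16/16 = 1 dB after compression, so the compressed level is -2 + 1 = -1 dBV.
Make-up = target − compressed = 8 − (-1) = 9 dB.

9 dB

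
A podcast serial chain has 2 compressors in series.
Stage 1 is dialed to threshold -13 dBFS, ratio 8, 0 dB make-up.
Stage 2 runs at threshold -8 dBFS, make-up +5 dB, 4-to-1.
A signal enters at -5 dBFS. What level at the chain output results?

-7 dBFS

Stage 1: overshoot 8 dB → 8/8 = 1 dB → -12 dBFS.
Stage 2: -12 dBFS ≤ -8 dBFS, so stage 2 doesn't engage; make-up brings it to -7 dBFS.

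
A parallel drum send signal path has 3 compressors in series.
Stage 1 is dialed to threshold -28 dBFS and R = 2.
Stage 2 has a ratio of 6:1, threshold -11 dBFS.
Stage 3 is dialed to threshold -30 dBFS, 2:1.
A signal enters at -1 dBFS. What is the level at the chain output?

-22.25 dBFS

Stage 1: overshoot 27 dB → 27/2 = 13.5 dB → -14.5 dBFS.
Stage 2: -14.5 dBFS ≤ -11 dBFS, so stage 2 doesn't engage; output -14.5 dBFS.
Stage 3: 15.5 dB above -30 dBFS, reduced 2:1 to 7.75 dB above → -22.25 dBFS.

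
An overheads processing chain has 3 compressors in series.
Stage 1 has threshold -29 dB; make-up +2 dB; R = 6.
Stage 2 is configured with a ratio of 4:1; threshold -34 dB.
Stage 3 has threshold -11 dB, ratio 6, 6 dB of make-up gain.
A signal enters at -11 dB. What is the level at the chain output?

-25.5 dB

Stage 1: -11 dB is 18 dB over -29 dB; at 6:1 that becomes 3 dB over, giving -26 dB; +2 dB make-up → -24 dB.
Stage 2: -24 dB is 10 dB over -34 dB; at 4:1 that becomes 2.5 dB over, giving -31.5 dB.
Stage 3: below threshold (-31.5 ≤ -11); passes unchanged; make-up brings it to -25.5 dB.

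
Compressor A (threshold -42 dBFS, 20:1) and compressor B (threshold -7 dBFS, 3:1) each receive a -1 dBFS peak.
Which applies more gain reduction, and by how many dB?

A: GR = 41 − 41/20 = 38.95 dB.
B: GR = 6 − 6/3 = 4 dB.
A reduces 34.95 dB more.

A, by 34.95 dB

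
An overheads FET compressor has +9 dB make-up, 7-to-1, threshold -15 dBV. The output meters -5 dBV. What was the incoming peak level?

Stripping the +9 dB make-up gives -14 dBV at the gain stage.
The compressed level sits -14 − (-15) = 1 dB over threshold.
Before 7:1 compression the overshoot was 1 × 7 = 7 dB, so input = -15 + 7 = -8 dBV.

-8 dBV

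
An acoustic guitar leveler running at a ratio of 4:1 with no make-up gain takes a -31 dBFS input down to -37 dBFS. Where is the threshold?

-39 dBFS

Let T be the threshold. Output overshoot = (input overshoot)/R, so -37 − T = (-31 − T)/4.
4·(-37 − T) = -31 − T → 3·T = -148 − (-31) = -117.
T = -117/3 = -39 dBFS.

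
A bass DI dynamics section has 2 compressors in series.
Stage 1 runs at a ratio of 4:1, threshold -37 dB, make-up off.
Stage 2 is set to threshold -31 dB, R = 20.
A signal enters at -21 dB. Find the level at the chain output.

-33 dB

Stage 1: -21 dB is 16 dB over -37 dB; at 4:1 that becomes 4 dB over, giving -33 dB.
Stage 2: below threshold (-33 ≤ -31); passes unchanged; output -33 dB.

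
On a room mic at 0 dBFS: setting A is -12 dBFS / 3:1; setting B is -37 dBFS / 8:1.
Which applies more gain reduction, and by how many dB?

B, by 24.375 dB

A: 12 dB over, compressed to 4 dB over, so 8 dB of GR.
B: 37 dB over, compressed to 4.625 dB over, so 32.375 dB of GR.
B reduces 24.375 dB more.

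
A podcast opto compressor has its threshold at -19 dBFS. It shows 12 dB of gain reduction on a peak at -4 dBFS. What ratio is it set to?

Input overshoot = -4 − (-19) = 15 dB.
Output overshoot = 15 − 12 = 3 dB.
Ratio = input overshoot / output overshoot = 15 / 3 = 5.

5:1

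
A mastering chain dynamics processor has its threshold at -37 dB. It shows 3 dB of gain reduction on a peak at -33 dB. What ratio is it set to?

4:1

Input overshoot = -33 − (-37) = 4 dB.
Output overshoot = 4 − 3 = 1 dB.
Ratio = input overshoot / output overshoot = 4 / 1 = 4.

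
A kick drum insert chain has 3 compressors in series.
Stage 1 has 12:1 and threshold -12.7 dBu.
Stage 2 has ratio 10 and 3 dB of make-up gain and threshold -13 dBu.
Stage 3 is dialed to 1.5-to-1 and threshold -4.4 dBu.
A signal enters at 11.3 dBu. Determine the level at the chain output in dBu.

-9.77 dBu

Stage 1: overshoot 24 dB → 24/12 = 2 dB → -10.7 dBu.
Stage 2: -10.7 dBu is 2.3 dB over -13 dBu; at 10:1 that becomes 0.23 dB over, giving -12.77 dBu; +3 dB make-up → -9.77 dBu.
Stage 3: below threshold (-9.77 ≤ -4.4); passes unchanged; output -9.77 dBu.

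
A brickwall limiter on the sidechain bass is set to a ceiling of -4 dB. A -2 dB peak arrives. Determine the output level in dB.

A brickwall limiter is an ∞:1 compressor: any input above the ceiling is clamped to -4 dB.

-4 dB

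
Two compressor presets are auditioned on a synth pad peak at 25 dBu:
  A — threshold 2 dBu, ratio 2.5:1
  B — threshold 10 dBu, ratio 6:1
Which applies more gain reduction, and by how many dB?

A: 23 dB over, compressed to 9.2 dB over, so 13.8 dB of GR.
B: 15 dB over, compressed to 2.5 dB over, so 12.5 dB of GR.
A reduces 1.3 dB more.

A, by 1.3 dB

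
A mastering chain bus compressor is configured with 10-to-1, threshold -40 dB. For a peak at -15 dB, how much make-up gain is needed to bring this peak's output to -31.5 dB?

The peak compresses to -40 + 25/10 = -37.5 dB.
To reach -31.5 dB requires -31.5 − (-37.5) = 6 dB of make-up.

6 dB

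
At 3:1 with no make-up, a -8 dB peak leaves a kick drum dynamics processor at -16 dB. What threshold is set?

-20 dB

Let T be the threshold. Output overshoot = (input overshoot)/R, so -16 − T = (-8 − T)/3.
3·(-16 − T) = -8 − T → 2·T = -48 − (-8) = -40.
T = -40/2 = -20 dB.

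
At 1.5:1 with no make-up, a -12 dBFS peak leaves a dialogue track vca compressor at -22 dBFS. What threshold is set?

Let T be the threshold. Output overshoot = (input overshoot)/R, so -22 − T = (-12 − T)/1.5.
1.5·(-22 − T) = -12 − T → 0.5·T = -33 − (-12) = -21.
T = -21/0.5 = -42 dBFS.

-42 dBFS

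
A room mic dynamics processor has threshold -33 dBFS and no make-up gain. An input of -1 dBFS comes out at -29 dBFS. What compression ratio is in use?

Input overshoot = -1 − (-33) = 32 dB; output overshoot = -29 − (-33) = 4 dB.
Ratio = 32 / 4 = 8.

8:1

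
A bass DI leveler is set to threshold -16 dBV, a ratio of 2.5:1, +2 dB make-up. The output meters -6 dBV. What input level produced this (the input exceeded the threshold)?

Stripping the +2 dB make-up gives -8 dBV at the gain stage.
Post-compression overshoot = -8 − (-16) = 8 dB.
Undo the ratio: input overshoot = 8 × 2.5 = 20 dB, giving input = 4 dBV.

4 dBV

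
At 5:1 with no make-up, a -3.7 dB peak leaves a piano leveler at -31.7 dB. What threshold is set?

Gain reduction = -3.7 − (-31.7) = 28 dB; output overshoot = GR / (R − 1) = 28 / 4 = 7 dB.
Threshold = output − output overshoot = -31.7 − 7 = -38.7 dB.

-38.7 dB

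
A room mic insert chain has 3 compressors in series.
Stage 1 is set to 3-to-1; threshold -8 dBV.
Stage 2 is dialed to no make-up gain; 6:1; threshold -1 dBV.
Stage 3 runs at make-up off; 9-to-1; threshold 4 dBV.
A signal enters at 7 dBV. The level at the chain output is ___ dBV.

-3 dBV

Stage 1: 7 dBV is 15 dB over -8 dBV; at 3:1 that becomes 5 dB over, giving -3 dBV.
Stage 2: -3 dBV is at or below the -1 dBV threshold — no compression; output -3 dBV.
Stage 3: below threshold (-3 ≤ 4); passes unchanged; output -3 dBV.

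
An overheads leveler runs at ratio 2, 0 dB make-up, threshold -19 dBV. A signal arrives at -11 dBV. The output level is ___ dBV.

The input is 8 dB above the -19 dBV threshold.
2:1 compression reduces that to 8/2 = 4 dB over.
That puts the output at -15 dBV.

-15 dBV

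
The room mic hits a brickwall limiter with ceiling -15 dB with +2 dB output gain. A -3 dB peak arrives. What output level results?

-13 dB

At ∞:1, everything above -15 dB is held at the ceiling.
Output gain then adds 2 dB: -15 + 2 = -13 dB.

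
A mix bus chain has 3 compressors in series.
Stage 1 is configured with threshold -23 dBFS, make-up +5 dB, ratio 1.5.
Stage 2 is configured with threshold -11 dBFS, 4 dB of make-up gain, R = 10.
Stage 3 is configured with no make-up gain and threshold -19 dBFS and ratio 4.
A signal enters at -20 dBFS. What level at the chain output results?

-17.25 dBFS

Stage 1: -20 dBFS is 3 dB over -23 dBFS; at 1.5:1 that becomes 2 dB over, giving -21 dBFS; +5 dB make-up → -16 dBFS.
Stage 2: -16 dBFS ≤ -11 dBFS, so stage 2 doesn't engage; make-up brings it to -12 dBFS.
Stage 3: -12 dBFS is 7 dB over -19 dBFS; at 4:1 that becomes 1.75 dB over, giving -17.25 dBFS.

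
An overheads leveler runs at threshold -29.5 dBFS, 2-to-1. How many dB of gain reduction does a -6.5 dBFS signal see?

The signal is 23 dB above threshold.
After 2:1 compression the overshoot becomes 23/2 = 11.5 dB.
Gain reduction = 23 − 11.5 = 11.5 dB.

11.5 dB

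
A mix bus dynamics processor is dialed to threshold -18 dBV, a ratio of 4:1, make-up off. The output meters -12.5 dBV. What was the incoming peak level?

Post-compression overshoot = -12.5 − (-18) = 5.5 dB.
Undo the ratio: input overshoot = 5.5 × 4 = 22 dB, giving input = 4 dBV.

4 dBV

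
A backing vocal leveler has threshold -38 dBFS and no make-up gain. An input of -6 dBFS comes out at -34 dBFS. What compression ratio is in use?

8:1

Input overshoot = -6 − (-38) = 32 dB; output overshoot = -34 − (-38) = 4 dB.
Ratio = 32 / 4 = 8.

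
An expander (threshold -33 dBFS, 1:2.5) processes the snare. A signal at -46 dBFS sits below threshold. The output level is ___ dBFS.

-65.5 dBFS

Below threshold, a 1:2.5 expander applies gain = (2.5−1)×(T − x) of attenuation.
(2.5−1) × 13 = 19.5 dB, so output = -46 − 19.5 = -65.5 dBFS.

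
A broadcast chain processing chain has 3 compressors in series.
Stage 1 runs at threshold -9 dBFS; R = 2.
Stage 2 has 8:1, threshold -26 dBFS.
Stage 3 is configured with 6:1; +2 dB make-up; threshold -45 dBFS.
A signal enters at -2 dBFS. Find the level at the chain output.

-39.40625 dBFS

Stage 1: -2 dBFS is 7 dB over -9 dBFS; at 2:1 that becomes 3.5 dB over, giving -5.5 dBFS.
Stage 2: -5.5 dBFS is 20.5 dB over -26 dBFS; at 8:1 that becomes 2.5625 dB over, giving -23.4375 dBFS.
Stage 3: overshoot 21.5625 dB → 21.5625/6 = 3.59375 dB → -41.40625 dBFS; +2 dB make-up → -39.40625 dBFS.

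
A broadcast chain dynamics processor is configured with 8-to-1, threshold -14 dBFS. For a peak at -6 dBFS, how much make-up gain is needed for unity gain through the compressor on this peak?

The peak compresses to -14 + 8/8 = -13 dBFS.
To reach -6 dBFS requires -6 − (-13) = 7 dB of make-up.

7 dB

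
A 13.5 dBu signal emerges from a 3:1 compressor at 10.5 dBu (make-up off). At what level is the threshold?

Input is 4.5 dB above T (since output overshoot × R = input overshoot: (10.5 − T)·3 = 13.5 − T gives T = 9 dBu).
Check: 9 + (13.5 − 9)/3 = 9 + 1.5 = 10.5 dBu. ✓

9 dBu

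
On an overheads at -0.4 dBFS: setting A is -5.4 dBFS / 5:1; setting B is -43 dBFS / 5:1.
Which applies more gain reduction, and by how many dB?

B, by 30.08 dB

A: 5 dB over, compressed to 1 dB over, so 4 dB of GR.
B: 42.6 dB over, compressed to 8.52 dB over, so 34.08 dB of GR.
B reduces 30.08 dB more.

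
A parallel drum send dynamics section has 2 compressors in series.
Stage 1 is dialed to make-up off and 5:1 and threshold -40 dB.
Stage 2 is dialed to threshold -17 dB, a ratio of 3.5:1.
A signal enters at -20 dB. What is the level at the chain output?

Stage 1: 20 dB above -40 dB, reduced 5:1 to 4 dB above → -36 dB.
Stage 2: -36 dB is at or below the -17 dB threshold — no compression; output -36 dB.

-36 dB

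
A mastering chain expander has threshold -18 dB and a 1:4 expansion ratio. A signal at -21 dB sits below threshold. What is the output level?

Undershoot = (-18) − (-21) = 3 dB.
At 1:4, that expands to 12 dB under threshold.
Output = -18 − 12 = -30 dB.

-30 dB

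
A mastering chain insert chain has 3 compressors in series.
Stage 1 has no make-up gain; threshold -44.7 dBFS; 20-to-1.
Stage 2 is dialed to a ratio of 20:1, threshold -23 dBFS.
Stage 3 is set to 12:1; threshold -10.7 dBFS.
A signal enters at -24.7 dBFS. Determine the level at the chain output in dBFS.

-43.7 dBFS

Stage 1: 20 dB above -44.7 dBFS, reduced 20:1 to 1 dB above → -43.7 dBFS.
Stage 2: -43.7 dBFS ≤ -23 dBFS, so stage 2 doesn't engage; output -43.7 dBFS.
Stage 3: below threshold (-43.7 ≤ -10.7); passes unchanged; output -43.7 dBFS.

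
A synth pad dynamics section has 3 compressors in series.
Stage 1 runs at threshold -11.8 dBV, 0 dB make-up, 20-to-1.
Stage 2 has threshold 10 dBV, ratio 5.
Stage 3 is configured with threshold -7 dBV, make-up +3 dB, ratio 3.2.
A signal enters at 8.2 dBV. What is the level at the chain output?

Stage 1: overshoot 20 dB → 20/20 = 1 dB → -10.8 dBV.
Stage 2: -10.8 dBV is at or below the 10 dBV threshold — no compression; output -10.8 dBV.
Stage 3: below threshold (-10.8 ≤ -7); passes unchanged; make-up brings it to -7.8 dBV.

-7.8 dBV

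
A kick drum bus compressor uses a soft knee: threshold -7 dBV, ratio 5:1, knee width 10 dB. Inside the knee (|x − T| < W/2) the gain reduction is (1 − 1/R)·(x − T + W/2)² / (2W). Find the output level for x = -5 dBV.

-6.96 dBV

x − T + W/2 = -5 − (-7) + 5 = 7.
GR = (1 − 1/5) × 7² / 20 = 0.8 × 49 / 20 = 1.96 dB.
Output = -5 − 1.96 = -6.96 dBV.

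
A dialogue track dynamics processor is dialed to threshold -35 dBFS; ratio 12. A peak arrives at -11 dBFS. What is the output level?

The input is 24 dB above the -35 dBFS threshold.
At 12:1 the overshoot is divided by 12, leaving 2 dB above threshold.
Output = -35 + 2 = -33 dBFS.

-33 dBFS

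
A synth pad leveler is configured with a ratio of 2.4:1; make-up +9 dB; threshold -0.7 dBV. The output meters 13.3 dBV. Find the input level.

11.3 dBV

Before make-up, the level was 13.3 − 9 = 4.3 dBV.
Post-compression overshoot = 4.3 − (-0.7) = 5 dB.
Undo the ratio: input overshoot = 5 × 2.4 = 12 dB, giving input = 11.3 dBV.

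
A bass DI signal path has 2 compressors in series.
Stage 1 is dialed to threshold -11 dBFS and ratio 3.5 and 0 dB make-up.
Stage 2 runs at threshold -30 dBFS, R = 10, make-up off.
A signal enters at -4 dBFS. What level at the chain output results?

-27.9 dBFS

Stage 1: 7 dB above -11 dBFS, reduced 3.5:1 to 2 dB above → -9 dBFS.
Stage 2: 21 dB above -30 dBFS, reduced 10:1 to 2.1 dB above → -27.9 dBFS.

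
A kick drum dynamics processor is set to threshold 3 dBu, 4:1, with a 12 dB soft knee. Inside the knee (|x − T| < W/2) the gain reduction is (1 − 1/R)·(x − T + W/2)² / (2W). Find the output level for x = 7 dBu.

3.875 dBu

x − T + W/2 = 7 − 3 + 6 = 10.
GR = (1 − 1/4) × 10² / 24 = 0.75 × 100 / 24 = 3.125 dB.
Output = 7 − 3.125 = 3.875 dBu.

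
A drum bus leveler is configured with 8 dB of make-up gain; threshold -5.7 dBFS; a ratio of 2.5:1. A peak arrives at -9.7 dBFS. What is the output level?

-1.7 dBFS

-9.7 dBFS is 4 dB below the -5.7 dBFS threshold, so no gain reduction is applied.
Make-up gain adds 8 dB: -9.7 + 8 = -1.7 dBFS.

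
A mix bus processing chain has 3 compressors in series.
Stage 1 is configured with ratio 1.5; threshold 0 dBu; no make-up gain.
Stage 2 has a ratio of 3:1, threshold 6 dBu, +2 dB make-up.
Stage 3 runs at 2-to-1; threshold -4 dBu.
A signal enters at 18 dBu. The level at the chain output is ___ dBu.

Stage 1: 18 dBu is 18 dB over 0 dBu; at 1.5:1 that becomes 12 dB over, giving 12 dBu.
Stage 2: overshoot 6 dB → 6/3 = 2 dB → 8 dBu; +2 dB make-up → 10 dBu.
Stage 3: 10 dBu is 14 dB over -4 dBu; at 2:1 that becomes 7 dB over, giving 3 dBu.

3 dBu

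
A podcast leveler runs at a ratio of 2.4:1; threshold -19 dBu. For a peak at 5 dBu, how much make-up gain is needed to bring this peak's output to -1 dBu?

8 dB

Without make-up, output = threshold + overshoot/2.4 = -19 + 10 = -9 dBu.
Gap to target: 8 dB.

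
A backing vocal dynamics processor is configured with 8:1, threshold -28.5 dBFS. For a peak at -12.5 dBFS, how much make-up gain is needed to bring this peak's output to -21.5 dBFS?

5 dB

Without make-up, output = threshold + overshoot/8 = -28.5 + 2 = -26.5 dBFS.
Gap to target: 5 dB.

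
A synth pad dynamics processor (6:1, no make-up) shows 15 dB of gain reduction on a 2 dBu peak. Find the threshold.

-16 dBu

Gain reduction = 2 − (-13) = 15 dB; output overshoot = GR / (R − 1) = 15 / 5 = 3 dB.
Threshold = output − output overshoot = -13 − 3 = -16 dBu.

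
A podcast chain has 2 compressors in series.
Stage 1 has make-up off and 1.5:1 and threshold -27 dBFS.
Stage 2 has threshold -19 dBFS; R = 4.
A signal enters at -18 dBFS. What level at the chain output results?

-21 dBFS

Stage 1: -18 dBFS is 9 dB over -27 dBFS; at 1.5:1 that becomes 6 dB over, giving -21 dBFS.
Stage 2: below threshold (-21 ≤ -19); passes unchanged; output -21 dBFS.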